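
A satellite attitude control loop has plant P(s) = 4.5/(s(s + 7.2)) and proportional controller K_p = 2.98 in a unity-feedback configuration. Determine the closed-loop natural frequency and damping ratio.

The closed-loop denominator is s(s+7.2) + 2.98·4.5 = s² + 7.2s + 13.41.
So ω_n² = 13.41 ⇒ ω_n = 3.662 rad/s, and ζ = 7.2/(2ω_n) = 0.983.

ω_n = 3.66 rad/s, ζ = 0.983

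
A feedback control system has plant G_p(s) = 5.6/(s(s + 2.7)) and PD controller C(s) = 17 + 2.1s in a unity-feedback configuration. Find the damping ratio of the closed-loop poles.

Forward path: (17 + 2.1s)·5.6/(s(s+2.7)). The closed-loop characteristic equation is s² + (2.7 + 5.6·2.1)s + 5.6·17 = 0.
That is s² + 14.46s + 95.2 = 0, so ω_n = 9.757 rad/s and ζ = 14.46/(2·9.757) = 0.741.

ζ = 0.741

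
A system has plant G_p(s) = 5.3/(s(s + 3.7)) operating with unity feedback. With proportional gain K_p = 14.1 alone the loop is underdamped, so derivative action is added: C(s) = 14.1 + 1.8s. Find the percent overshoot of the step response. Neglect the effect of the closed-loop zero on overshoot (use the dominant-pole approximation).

2.37%

Forward path: (14.1 + 1.8s)·5.3/(s(s+3.7)). The closed-loop characteristic equation is s² + (3.7 + 5.3·1.8)s + 5.3·14.1 = 0.
That is s² + 13.24s + 74.73 = 0, so ω_n = 8.645 rad/s and ζ = 13.24/(2·8.645) = 0.7658.
%OS = 100·exp(−πζ/√(1−ζ²)) = 2.37%.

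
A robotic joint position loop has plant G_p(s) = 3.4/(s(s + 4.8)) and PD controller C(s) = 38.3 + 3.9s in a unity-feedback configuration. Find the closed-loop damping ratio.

Forward path: (38.3 + 3.9s)·3.4/(s(s+4.8)). The closed-loop characteristic equation is s² + (4.8 + 3.4·3.9)s + 3.4·38.3 = 0.
That is s² + 18.06s + 130.2 = 0, so ω_n = 11.41 rad/s and ζ = 18.06/(2·11.41) = 0.7913.

ζ = 0.791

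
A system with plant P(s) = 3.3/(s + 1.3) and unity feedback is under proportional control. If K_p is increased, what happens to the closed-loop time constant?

Closed-loop pole is at s = −(1.3+K_p·3.3); larger K_p moves it further left, so τ = 1/(1.3+K_p·3.3) decreases.

decrease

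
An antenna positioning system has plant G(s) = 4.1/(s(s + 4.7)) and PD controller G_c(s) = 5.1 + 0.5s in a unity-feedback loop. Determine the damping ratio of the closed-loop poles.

Forward path: (5.1 + 0.5s)·4.1/(s(s+4.7)). The closed-loop characteristic equation is s² + (4.7 + 4.1·0.5)s + 4.1·5.1 = 0.
That is s² + 6.75s + 20.91 = 0, so ω_n = 4.573 rad/s and ζ = 6.75/(2·4.573) = 0.7381.

ζ = 0.738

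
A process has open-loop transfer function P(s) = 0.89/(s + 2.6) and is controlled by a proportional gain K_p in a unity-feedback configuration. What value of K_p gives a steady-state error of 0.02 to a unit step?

K_p = 143

Steady-state error for a unit step on this type-0 loop is 1/(1 + K_p·P(0)).
P(0) = 0.3423. Require 1/(1 + K_p·0.3423) = 0.02, so 1 + 0.3423·K_p = 50.
K_p = (50 − 1)/0.3423 = 143.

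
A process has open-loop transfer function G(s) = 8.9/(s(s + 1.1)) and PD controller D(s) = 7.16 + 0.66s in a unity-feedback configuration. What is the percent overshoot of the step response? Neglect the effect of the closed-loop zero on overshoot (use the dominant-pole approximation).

Forward path: (7.16 + 0.66s)·8.9/(s(s+1.1)). The closed-loop characteristic equation is s² + (1.1 + 8.9·0.66)s + 8.9·7.16 = 0.
That is s² + 6.974s + 63.72 = 0, so ω_n = 7.983 rad/s and ζ = 6.974/(2·7.983) = 0.4368.
%OS = 100·exp(−πζ/√(1−ζ²)) = 21.8%.

21.8%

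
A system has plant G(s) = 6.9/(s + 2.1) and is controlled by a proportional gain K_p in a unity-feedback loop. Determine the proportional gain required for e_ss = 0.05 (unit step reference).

K_p = 5.78

Steady-state error for a unit step on this type-0 loop is 1/(1 + K_p·G(0)).
G(0) = 3.286. Require 1/(1 + K_p·3.286) = 0.05, so 1 + 3.286·K_p = 20.
K_p = (20 − 1)/3.286 = 5.78.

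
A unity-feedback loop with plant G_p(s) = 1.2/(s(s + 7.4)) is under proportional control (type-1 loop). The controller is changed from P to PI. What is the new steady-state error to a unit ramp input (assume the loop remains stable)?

The integrator raises the loop to type 2, so K_v → ∞ and e_ss to a ramp is zero.

0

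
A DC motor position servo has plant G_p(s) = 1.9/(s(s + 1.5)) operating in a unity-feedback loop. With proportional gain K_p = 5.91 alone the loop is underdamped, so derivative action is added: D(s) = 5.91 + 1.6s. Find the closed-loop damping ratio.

Forward path: (5.91 + 1.6s)·1.9/(s(s+1.5)). The closed-loop characteristic equation is s² + (1.5 + 1.9·1.6)s + 1.9·5.91 = 0.
That is s² + 4.54s + 11.23 = 0, so ω_n = 3.351 rad/s and ζ = 4.54/(2·3.351) = 0.6774.

ζ = 0.677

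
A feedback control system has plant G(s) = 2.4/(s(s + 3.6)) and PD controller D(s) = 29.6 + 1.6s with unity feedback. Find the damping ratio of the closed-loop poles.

Forward path: (29.6 + 1.6s)·2.4/(s(s+3.6)). The closed-loop characteristic equation is s² + (3.6 + 2.4·1.6)s + 2.4·29.6 = 0.
That is s² + 7.44s + 71.04 = 0, so ω_n = 8.429 rad/s and ζ = 7.44/(2·8.429) = 0.4414.

ζ = 0.441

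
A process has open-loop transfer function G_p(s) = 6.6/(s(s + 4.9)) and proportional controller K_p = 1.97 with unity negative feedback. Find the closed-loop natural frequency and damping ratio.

1 + K_p·G_p(s) = 0 gives s² + 4.9s + 13 = 0.
So ω_n² = 13 ⇒ ω_n = 3.606 rad/s, and ζ = 4.9/(2ω_n) = 0.679.

ω_n = 3.61 rad/s, ζ = 0.679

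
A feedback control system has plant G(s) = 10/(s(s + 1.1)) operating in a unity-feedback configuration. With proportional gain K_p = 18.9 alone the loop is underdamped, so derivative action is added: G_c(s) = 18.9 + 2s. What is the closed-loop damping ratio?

ζ = 0.767

Forward path: (18.9 + 2s)·10/(s(s+1.1)). The closed-loop characteristic equation is s² + (1.1 + 10·2)s + 10·18.9 = 0.
That is s² + 21.1s + 189 = 0, so ω_n = 13.75 rad/s and ζ = 21.1/(2·13.75) = 0.7674.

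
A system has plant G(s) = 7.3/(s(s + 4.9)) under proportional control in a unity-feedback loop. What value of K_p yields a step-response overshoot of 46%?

From %OS = 100·exp(−πζ/√(1−ζ²)) = 46%, ζ = −ln(0.46)/√(π²+ln²(0.46)) = 0.24.
Characteristic equation s² + 4.9s + 7.3K_p = 0 gives ζ = 4.9/(2√(7.3K_p)).
Setting ζ = 0.24: √(7.3K_p) = 4.9/(2·0.24) = 10.21, so K_p = 104.2/7.3 = 14.3.

K_p = 14.3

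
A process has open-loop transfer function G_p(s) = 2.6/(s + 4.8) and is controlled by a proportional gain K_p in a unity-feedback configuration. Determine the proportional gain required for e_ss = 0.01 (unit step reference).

Steady-state error for a unit step on this type-0 loop is 1/(1 + K_p·G_p(0)).
G_p(0) = 0.5417. Require 1/(1 + K_p·0.5417) = 0.01, so 1 + 0.5417·K_p = 100.
K_p = (100 − 1)/0.5417 = 183.

K_p = 183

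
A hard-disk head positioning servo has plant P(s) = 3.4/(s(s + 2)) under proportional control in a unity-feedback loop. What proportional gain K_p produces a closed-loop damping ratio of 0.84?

K_p = 0.417

Closed-loop characteristic equation: s² + 2s + K_p·3.4 = 0.
So ω_n = √(3.4K_p) and 2ζω_n = 2, giving ζ = 2/(2√(3.4K_p)).
Setting ζ = 0.84: √(3.4K_p) = 2/(2·0.84) = 1.19, so K_p = 1.417/3.4 = 0.417.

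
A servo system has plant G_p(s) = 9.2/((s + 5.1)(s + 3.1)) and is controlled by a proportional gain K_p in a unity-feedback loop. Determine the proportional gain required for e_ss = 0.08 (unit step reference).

Steady-state error for a unit step on this type-0 loop is 1/(1 + K_p·G_p(0)).
G_p(0) = 0.5819. Require 1/(1 + K_p·0.5819) = 0.08, so 1 + 0.5819·K_p = 12.5.
K_p = (12.5 − 1)/0.5819 = 19.8.

K_p = 19.8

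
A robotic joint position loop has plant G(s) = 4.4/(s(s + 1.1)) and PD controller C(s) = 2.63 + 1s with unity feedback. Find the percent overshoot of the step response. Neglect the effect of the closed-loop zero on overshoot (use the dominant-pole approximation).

Forward path: (2.63 + 1s)·4.4/(s(s+1.1)). The closed-loop characteristic equation is s² + (1.1 + 4.4·1)s + 4.4·2.63 = 0.
That is s² + 5.5s + 11.57 = 0, so ω_n = 3.402 rad/s and ζ = 5.5/(2·3.402) = 0.8084.
%OS = 100·exp(−πζ/√(1−ζ²)) = 1.34%.

1.34%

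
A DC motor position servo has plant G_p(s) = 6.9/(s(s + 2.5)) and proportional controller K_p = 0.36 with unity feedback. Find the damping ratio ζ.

1 + K_p·G_p(s) = 0 gives s² + 2.5s + 2.484 = 0.
So ω_n² = 2.484 ⇒ ω_n = 1.576 rad/s, and ζ = 2.5/(2ω_n) = 0.793.

ζ = 0.793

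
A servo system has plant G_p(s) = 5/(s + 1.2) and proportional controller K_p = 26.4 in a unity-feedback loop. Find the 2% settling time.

Closed-loop transfer function: T(s) = K_p·G_p(s)/(1 + K_p·G_p(s)) = 132/(s + 1.2 + 132) = 132/(s + 133.2).
Time constant τ = 1/133.2 = 0.007508 s, so the 2% settling time is about 4τ = 0.03 s.

T_s ≈ 0.03 s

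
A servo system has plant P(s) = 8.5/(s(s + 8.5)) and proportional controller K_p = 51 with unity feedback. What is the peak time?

T_p = 0.154 s

From 1 + K_pP(s) = 0: s² + 8.5s + 433.5 = 0 ⇒ ω_n = 20.82, ζ = 0.2041.
Damped frequency ω_d = ω_n√(1−ζ²) = 20.38 rad/s, so peak time T_p = π/ω_d = 0.154 s.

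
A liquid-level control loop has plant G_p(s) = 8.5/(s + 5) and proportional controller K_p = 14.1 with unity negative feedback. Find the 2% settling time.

T_s ≈ 0.032 s

Closed-loop transfer function: T(s) = K_p·G_p(s)/(1 + K_p·G_p(s)) = 119.8/(s + 5 + 119.8) = 119.8/(s + 124.8).
Time constant τ = 1/124.8 = 0.00801 s, so the 2% settling time is about 4τ = 0.032 s.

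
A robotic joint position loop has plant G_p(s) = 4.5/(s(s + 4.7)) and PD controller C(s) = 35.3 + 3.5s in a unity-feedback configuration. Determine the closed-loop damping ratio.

ζ = 0.811

Forward path: (35.3 + 3.5s)·4.5/(s(s+4.7)). The closed-loop characteristic equation is s² + (4.7 + 4.5·3.5)s + 4.5·35.3 = 0.
That is s² + 20.45s + 158.8 = 0, so ω_n = 12.6 rad/s and ζ = 20.45/(2·12.6) = 0.8113.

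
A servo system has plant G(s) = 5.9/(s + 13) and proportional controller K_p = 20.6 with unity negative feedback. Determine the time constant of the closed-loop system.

τ = 0.00743 s

Closed-loop transfer function: T(s) = K_p·G(s)/(1 + K_p·G(s)) = 121.5/(s + 13 + 121.5) = 121.5/(s + 134.5).
Time constant τ = 1/134.5 = 0.00743 s.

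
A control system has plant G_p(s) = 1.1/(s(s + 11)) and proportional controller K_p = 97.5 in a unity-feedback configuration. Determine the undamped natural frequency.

With unity feedback the closed-loop characteristic equation is s² + 11s + 97.5·1.1 = s² + 11s + 107.3 = 0.
Matching s² + 2ζω_n s + ω_n²: ω_n = √107.3 = 10.36 rad/s and 2ζω_n = 11, so ζ = 11/(2·10.36) = 0.531.

ω_n = 10.4 rad/s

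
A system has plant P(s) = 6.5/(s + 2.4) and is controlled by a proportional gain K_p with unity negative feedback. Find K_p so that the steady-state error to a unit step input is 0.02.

For a type-0 loop with proportional control, e_ss = 1/(1 + K_p·P(0)).
P(0) = 2.708. Require 1/(1 + K_p·2.708) = 0.02, so 1 + 2.708·K_p = 50.
K_p = (50 − 1)/2.708 = 18.1.

K_p = 18.1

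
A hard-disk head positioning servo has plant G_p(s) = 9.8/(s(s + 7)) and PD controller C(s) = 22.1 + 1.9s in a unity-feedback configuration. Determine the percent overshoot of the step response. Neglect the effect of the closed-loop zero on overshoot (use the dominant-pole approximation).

0.387%

Forward path: (22.1 + 1.9s)·9.8/(s(s+7)). The closed-loop characteristic equation is s² + (7 + 9.8·1.9)s + 9.8·22.1 = 0.
That is s² + 25.62s + 216.6 = 0, so ω_n = 14.72 rad/s and ζ = 25.62/(2·14.72) = 0.8704.
%OS = 100·exp(−πζ/√(1−ζ²)) = 0.387%.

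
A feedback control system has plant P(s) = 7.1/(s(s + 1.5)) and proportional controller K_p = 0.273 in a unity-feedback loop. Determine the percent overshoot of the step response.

The closed-loop denominator s² + 1.5s + 1.938 gives ω_n = √1.938 = 1.392 and ζ = 1.5/(2ω_n) = 0.5387.
%OS = 100·exp(−πζ/√(1−ζ²)) = 100·exp(−π·0.5387/√0.7098) = 13.4%.

13.4%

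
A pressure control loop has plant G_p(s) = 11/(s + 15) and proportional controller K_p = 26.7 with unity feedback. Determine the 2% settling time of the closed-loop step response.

Closed-loop transfer function: T(s) = K_p·G_p(s)/(1 + K_p·G_p(s)) = 293.7/(s + 15 + 293.7) = 293.7/(s + 308.7).
Time constant τ = 1/308.7 = 0.003239 s, so the 2% settling time is about 4τ = 0.013 s.

T_s ≈ 0.013 s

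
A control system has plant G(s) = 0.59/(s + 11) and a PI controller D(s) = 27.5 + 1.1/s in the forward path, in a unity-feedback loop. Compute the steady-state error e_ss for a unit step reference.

0

The open loop D(s)G(s) has a pole at the origin (type 1), so the static position error constant is infinite and e_ss = 1/(1+∞) = 0.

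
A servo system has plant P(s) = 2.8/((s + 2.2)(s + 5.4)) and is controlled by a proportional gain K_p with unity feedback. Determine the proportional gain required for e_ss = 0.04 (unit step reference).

The loop is type 0, so e_ss(step) = 1/(1 + K_pos) with K_pos = K_p·P(0).
P(0) = 0.2357. Require 1/(1 + K_p·0.2357) = 0.04, so 1 + 0.2357·K_p = 25.
K_p = (25 − 1)/0.2357 = 102.

K_p = 102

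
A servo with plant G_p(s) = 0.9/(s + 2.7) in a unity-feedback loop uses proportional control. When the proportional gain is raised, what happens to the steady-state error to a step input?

decrease

The position error constant K_pos = K_p·G_p(0) grows with K_p, and e_ss = 1/(1+K_pos) falls.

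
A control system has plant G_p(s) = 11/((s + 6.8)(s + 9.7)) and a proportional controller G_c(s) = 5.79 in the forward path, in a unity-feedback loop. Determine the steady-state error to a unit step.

The loop is type 0. Static position error constant K_pos = G_c(0)·G_p(0) = 5.79·0.1668 = 0.9656.
Steady-state error to a unit step: e_ss = 1/(1+K_pos) = 1/1.966 = 0.509.

0.509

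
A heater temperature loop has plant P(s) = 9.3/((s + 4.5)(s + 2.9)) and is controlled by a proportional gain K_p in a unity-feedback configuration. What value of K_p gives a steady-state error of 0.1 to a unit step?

K_p = 12.6

Steady-state error for a unit step on this type-0 loop is 1/(1 + K_p·P(0)).
P(0) = 0.7126. Require 1/(1 + K_p·0.7126) = 0.1, so 1 + 0.7126·K_p = 10.
K_p = (10 − 1)/0.7126 = 12.6.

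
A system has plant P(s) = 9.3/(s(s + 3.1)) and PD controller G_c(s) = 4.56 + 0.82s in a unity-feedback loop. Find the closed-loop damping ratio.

ζ = 0.824

Forward path: (4.56 + 0.82s)·9.3/(s(s+3.1)). The closed-loop characteristic equation is s² + (3.1 + 9.3·0.82)s + 9.3·4.56 = 0.
That is s² + 10.73s + 42.41 = 0, so ω_n = 6.512 rad/s and ζ = 10.73/(2·6.512) = 0.8235.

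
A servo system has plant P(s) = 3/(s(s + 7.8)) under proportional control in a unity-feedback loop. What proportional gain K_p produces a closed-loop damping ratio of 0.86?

K_p = 6.86

Closed-loop characteristic equation: s² + 7.8s + K_p·3 = 0.
So ω_n = √(3K_p) and 2ζω_n = 7.8, giving ζ = 7.8/(2√(3K_p)).
Setting ζ = 0.86: √(3K_p) = 7.8/(2·0.86) = 4.535, so K_p = 20.57/3 = 6.86.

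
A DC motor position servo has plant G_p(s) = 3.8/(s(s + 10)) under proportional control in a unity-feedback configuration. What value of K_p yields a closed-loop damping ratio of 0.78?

Closed-loop characteristic equation: s² + 10s + K_p·3.8 = 0.
So ω_n = √(3.8K_p) and 2ζω_n = 10, giving ζ = 10/(2√(3.8K_p)).
Setting ζ = 0.78: √(3.8K_p) = 10/(2·0.78) = 6.41, so K_p = 41.09/3.8 = 10.8.

K_p = 10.8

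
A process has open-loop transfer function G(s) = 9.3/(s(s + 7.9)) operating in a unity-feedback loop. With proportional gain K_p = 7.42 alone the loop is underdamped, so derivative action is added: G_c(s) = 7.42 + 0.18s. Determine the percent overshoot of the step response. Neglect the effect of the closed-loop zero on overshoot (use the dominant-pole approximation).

10.9%

Forward path: (7.42 + 0.18s)·9.3/(s(s+7.9)). The closed-loop characteristic equation is s² + (7.9 + 9.3·0.18)s + 9.3·7.42 = 0.
That is s² + 9.574s + 69.01 = 0, so ω_n = 8.307 rad/s and ζ = 9.574/(2·8.307) = 0.5763.
%OS = 100·exp(−πζ/√(1−ζ²)) = 10.9%.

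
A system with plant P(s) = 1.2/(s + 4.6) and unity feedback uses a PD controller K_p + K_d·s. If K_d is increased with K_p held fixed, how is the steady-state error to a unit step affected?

At s = 0 the derivative term contributes nothing: C(0) = K_p regardless of K_d, so K_pos = K_p·P(0) and e_ss are unchanged.

unchanged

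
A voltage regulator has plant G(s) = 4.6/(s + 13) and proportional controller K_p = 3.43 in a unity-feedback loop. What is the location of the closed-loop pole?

s = -28.78

Closed-loop transfer function: T(s) = K_p·G(s)/(1 + K_p·G(s)) = 15.78/(s + 13 + 15.78) = 15.78/(s + 28.78).
The closed-loop pole is at s = −28.78.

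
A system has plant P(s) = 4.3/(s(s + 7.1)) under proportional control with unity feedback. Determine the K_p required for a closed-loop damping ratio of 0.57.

K_p = 9.02

Closed-loop characteristic equation: s² + 7.1s + K_p·4.3 = 0.
So ω_n = √(4.3K_p) and 2ζω_n = 7.1, giving ζ = 7.1/(2√(4.3K_p)).
Setting ζ = 0.57: √(4.3K_p) = 7.1/(2·0.57) = 6.228, so K_p = 38.79/4.3 = 9.02.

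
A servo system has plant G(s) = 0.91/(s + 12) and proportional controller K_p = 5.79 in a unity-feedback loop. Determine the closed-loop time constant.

Closed-loop transfer function: T(s) = K_p·G(s)/(1 + K_p·G(s)) = 5.269/(s + 12 + 5.269) = 5.269/(s + 17.27).
Time constant τ = 1/17.27 = 0.0579 s.

τ = 0.0579 s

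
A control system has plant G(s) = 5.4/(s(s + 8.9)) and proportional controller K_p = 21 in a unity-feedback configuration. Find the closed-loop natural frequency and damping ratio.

1 + K_p·G(s) = 0 gives s² + 8.9s + 113.4 = 0.
So ω_n² = 113.4 ⇒ ω_n = 10.65 rad/s, and ζ = 8.9/(2ω_n) = 0.418.

ω_n = 10.6 rad/s, ζ = 0.418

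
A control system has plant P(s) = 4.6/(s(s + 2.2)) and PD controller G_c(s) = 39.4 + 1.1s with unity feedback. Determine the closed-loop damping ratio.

ζ = 0.27

Forward path: (39.4 + 1.1s)·4.6/(s(s+2.2)). The closed-loop characteristic equation is s² + (2.2 + 4.6·1.1)s + 4.6·39.4 = 0.
That is s² + 7.26s + 181.2 = 0, so ω_n = 13.46 rad/s and ζ = 7.26/(2·13.46) = 0.2696.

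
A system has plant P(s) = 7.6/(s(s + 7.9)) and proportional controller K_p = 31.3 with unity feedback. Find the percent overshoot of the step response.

Closed-loop characteristic equation: s² + 7.9s + 237.9 = 0, so ω_n = 15.42 rad/s and ζ = 7.9/(2·15.42) = 0.2561.
%OS = 100·exp(−πζ/√(1−ζ²)) = 100·exp(−π·0.2561/√0.9344) = 43.5%.

43.5%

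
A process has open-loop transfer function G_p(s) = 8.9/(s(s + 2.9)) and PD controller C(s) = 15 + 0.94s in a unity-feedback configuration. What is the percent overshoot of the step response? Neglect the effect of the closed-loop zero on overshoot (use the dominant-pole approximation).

17.3%

Forward path: (15 + 0.94s)·8.9/(s(s+2.9)). The closed-loop characteristic equation is s² + (2.9 + 8.9·0.94)s + 8.9·15 = 0.
That is s² + 11.27s + 133.5 = 0, so ω_n = 11.55 rad/s and ζ = 11.27/(2·11.55) = 0.4875.
%OS = 100·exp(−πζ/√(1−ζ²)) = 17.3%.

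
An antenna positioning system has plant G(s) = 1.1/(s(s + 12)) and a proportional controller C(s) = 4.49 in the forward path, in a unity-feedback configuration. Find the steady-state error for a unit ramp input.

2.43

The loop has one pole at the origin (type 1). Velocity error constant K_v = lim_{s→0} s·C(s)G(s) = 4.49·1.1/12 = 0.4116.
Steady-state error to a unit ramp: e_ss = 1/K_v = 2.43.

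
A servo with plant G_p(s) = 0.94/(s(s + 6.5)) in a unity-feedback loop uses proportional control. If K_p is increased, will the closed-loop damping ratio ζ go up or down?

decrease

ζ = 6.5/(2√(0.94K_p)); increasing K_p raises the denominator, so ζ falls.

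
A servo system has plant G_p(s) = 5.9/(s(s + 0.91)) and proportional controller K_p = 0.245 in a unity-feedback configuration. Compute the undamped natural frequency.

ω_n = 1.2 rad/s

1 + K_p·G_p(s) = 0 gives s² + 0.91s + 1.446 = 0.
Matching s² + 2ζω_n s + ω_n²: ω_n = √1.446 = 1.202 rad/s and 2ζω_n = 0.91, so ζ = 0.91/(2·1.202) = 0.378.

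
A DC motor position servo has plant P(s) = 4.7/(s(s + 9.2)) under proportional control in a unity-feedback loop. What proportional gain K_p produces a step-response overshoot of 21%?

K_p = 22.7

From %OS = 100·exp(−πζ/√(1−ζ²)) = 21%, ζ = −ln(0.21)/√(π²+ln²(0.21)) = 0.4449.
Characteristic equation s² + 9.2s + 4.7K_p = 0 gives ζ = 9.2/(2√(4.7K_p)).
Setting ζ = 0.4449: √(4.7K_p) = 9.2/(2·0.4449) = 10.34, so K_p = 106.9/4.7 = 22.7.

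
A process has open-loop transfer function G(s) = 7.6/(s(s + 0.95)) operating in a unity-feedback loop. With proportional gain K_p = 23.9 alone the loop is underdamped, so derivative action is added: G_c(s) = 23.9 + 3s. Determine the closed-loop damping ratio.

ζ = 0.881

Forward path: (23.9 + 3s)·7.6/(s(s+0.95)). The closed-loop characteristic equation is s² + (0.95 + 7.6·3)s + 7.6·23.9 = 0.
That is s² + 23.75s + 181.6 = 0, so ω_n = 13.48 rad/s and ζ = 23.75/(2·13.48) = 0.8811.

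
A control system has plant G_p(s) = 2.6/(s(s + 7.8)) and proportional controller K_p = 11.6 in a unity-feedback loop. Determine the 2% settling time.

T_s ≈ 1.03 s

Closed-loop characteristic equation: s² + 7.8s + 30.16 = 0, so ω_n = 5.492 rad/s and ζ = 7.8/(2·5.492) = 0.7101.
2% settling time T_s ≈ 4/(ζω_n) = 4/3.9 = 1.03 s.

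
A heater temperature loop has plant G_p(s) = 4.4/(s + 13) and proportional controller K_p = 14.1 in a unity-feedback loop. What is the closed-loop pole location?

Closed-loop transfer function: T(s) = K_p·G_p(s)/(1 + K_p·G_p(s)) = 62.04/(s + 13 + 62.04) = 62.04/(s + 75.04).
The closed-loop pole is at s = −75.04.

s = -75.04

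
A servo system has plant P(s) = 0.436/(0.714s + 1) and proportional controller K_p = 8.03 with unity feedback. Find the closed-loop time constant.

τ = 0.159 s

Closed loop: T(s) = K_p·P/(1+K_p·P) = 3.501/(0.714s + 1 + 3.501), with pole at s = −(1 + 3.501)/0.714 = −6.304.
Closed-loop time constant τ = 1/6.304 = 0.159 s.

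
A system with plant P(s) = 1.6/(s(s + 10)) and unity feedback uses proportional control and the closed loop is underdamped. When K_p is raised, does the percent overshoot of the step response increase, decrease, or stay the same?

Characteristic equation s² + 10s + K_p·1.6 = 0: raising K_p raises ω_n while 2ζω_n = 10 is fixed, so ζ falls and overshoot grows.

increase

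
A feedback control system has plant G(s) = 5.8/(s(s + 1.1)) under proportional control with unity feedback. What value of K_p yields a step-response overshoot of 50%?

K_p = 1.12

From %OS = 100·exp(−πζ/√(1−ζ²)) = 50%, ζ = −ln(0.5)/√(π²+ln²(0.5)) = 0.2155.
Characteristic equation s² + 1.1s + 5.8K_p = 0 gives ζ = 1.1/(2√(5.8K_p)).
Setting ζ = 0.2155: √(5.8K_p) = 1.1/(2·0.2155) = 2.553, so K_p = 6.517/5.8 = 1.12.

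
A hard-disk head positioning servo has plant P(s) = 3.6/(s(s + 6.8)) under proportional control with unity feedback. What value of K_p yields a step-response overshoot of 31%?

From %OS = 100·exp(−πζ/√(1−ζ²)) = 31%, ζ = −ln(0.31)/√(π²+ln²(0.31)) = 0.3493.
Characteristic equation s² + 6.8s + 3.6K_p = 0 gives ζ = 6.8/(2√(3.6K_p)).
Setting ζ = 0.3493: √(3.6K_p) = 6.8/(2·0.3493) = 9.733, so K_p = 94.74/3.6 = 26.3.

K_p = 26.3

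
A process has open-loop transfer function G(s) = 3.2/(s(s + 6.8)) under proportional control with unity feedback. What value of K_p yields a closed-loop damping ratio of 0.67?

K_p = 8.05

Closed-loop characteristic equation: s² + 6.8s + K_p·3.2 = 0.
So ω_n = √(3.2K_p) and 2ζω_n = 6.8, giving ζ = 6.8/(2√(3.2K_p)).
Setting ζ = 0.67: √(3.2K_p) = 6.8/(2·0.67) = 5.075, so K_p = 25.75/3.2 = 8.05.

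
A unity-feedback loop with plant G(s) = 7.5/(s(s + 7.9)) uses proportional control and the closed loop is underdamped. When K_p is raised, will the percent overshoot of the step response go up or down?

increase

Characteristic equation s² + 7.9s + K_p·7.5 = 0: raising K_p raises ω_n while 2ζω_n = 7.9 is fixed, so ζ falls and overshoot grows.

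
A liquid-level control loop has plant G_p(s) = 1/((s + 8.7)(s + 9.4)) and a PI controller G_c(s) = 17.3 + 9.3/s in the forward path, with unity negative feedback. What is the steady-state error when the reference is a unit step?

The open loop G_c(s)G_p(s) has a pole at the origin (type 1), so the static position error constant is infinite and e_ss = 1/(1+∞) = 0.

0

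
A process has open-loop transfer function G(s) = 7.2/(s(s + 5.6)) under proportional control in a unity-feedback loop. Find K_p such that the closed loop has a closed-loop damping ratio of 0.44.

K_p = 5.62

Closed-loop characteristic equation: s² + 5.6s + K_p·7.2 = 0.
So ω_n = √(7.2K_p) and 2ζω_n = 5.6, giving ζ = 5.6/(2√(7.2K_p)).
Setting ζ = 0.44: √(7.2K_p) = 5.6/(2·0.44) = 6.364, so K_p = 40.5/7.2 = 5.62.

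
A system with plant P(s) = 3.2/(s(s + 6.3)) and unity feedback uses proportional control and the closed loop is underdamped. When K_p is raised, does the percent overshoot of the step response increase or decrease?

increase

Characteristic equation s² + 6.3s + K_p·3.2 = 0: raising K_p raises ω_n while 2ζω_n = 6.3 is fixed, so ζ falls and overshoot grows.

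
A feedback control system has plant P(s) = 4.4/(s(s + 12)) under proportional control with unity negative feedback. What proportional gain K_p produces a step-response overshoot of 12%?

K_p = 26.1

From %OS = 100·exp(−πζ/√(1−ζ²)) = 12%, ζ = −ln(0.12)/√(π²+ln²(0.12)) = 0.5594.
Characteristic equation s² + 12s + 4.4K_p = 0 gives ζ = 12/(2√(4.4K_p)).
Setting ζ = 0.5594: √(4.4K_p) = 12/(2·0.5594) = 10.73, so K_p = 115/4.4 = 26.1.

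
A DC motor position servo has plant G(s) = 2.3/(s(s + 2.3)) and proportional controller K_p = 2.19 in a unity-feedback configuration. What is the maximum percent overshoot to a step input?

The closed-loop denominator s² + 2.3s + 5.037 gives ω_n = √5.037 = 2.244 and ζ = 2.3/(2ω_n) = 0.5124.
%OS = 100·exp(−πζ/√(1−ζ²)) = 100·exp(−π·0.5124/√0.7374) = 15.3%.

15.3%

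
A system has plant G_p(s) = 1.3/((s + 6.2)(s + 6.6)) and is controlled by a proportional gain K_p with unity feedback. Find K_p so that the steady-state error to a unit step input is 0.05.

K_p = 598

Steady-state error for a unit step on this type-0 loop is 1/(1 + K_p·G_p(0)).
G_p(0) = 0.03177. Require 1/(1 + K_p·0.03177) = 0.05, so 1 + 0.03177·K_p = 20.
K_p = (20 − 1)/0.03177 = 598.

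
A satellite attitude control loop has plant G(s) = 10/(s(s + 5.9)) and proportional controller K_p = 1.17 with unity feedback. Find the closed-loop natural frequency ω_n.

With unity feedback the closed-loop characteristic equation is s² + 5.9s + 1.17·10 = s² + 5.9s + 11.7 = 0.
Matching s² + 2ζω_n s + ω_n²: ω_n = √11.7 = 3.421 rad/s and 2ζω_n = 5.9, so ζ = 5.9/(2·3.421) = 0.862.

ω_n = 3.42 rad/s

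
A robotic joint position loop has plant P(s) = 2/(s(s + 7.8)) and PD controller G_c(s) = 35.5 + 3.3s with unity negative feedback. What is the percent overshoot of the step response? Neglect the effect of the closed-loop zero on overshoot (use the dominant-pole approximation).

Forward path: (35.5 + 3.3s)·2/(s(s+7.8)). The closed-loop characteristic equation is s² + (7.8 + 2·3.3)s + 2·35.5 = 0.
That is s² + 14.4s + 71 = 0, so ω_n = 8.426 rad/s and ζ = 14.4/(2·8.426) = 0.8545.
%OS = 100·exp(−πζ/√(1−ζ²)) = 0.57%.

0.57%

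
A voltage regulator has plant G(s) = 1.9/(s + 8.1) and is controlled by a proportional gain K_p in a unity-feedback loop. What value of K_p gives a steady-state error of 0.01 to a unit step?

The loop is type 0, so e_ss(step) = 1/(1 + K_pos) with K_pos = K_p·G(0).
G(0) = 0.2346. Require 1/(1 + K_p·0.2346) = 0.01, so 1 + 0.2346·K_p = 100.
K_p = (100 − 1)/0.2346 = 422.

K_p = 422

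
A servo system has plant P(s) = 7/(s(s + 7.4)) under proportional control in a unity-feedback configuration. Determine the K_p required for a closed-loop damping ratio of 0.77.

K_p = 3.3

Closed-loop characteristic equation: s² + 7.4s + K_p·7 = 0.
So ω_n = √(7K_p) and 2ζω_n = 7.4, giving ζ = 7.4/(2√(7K_p)).
Setting ζ = 0.77: √(7K_p) = 7.4/(2·0.77) = 4.805, so K_p = 23.09/7 = 3.3.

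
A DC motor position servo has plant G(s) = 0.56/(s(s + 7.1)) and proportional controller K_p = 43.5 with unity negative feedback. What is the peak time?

Closed-loop characteristic equation: s² + 7.1s + 24.36 = 0, so ω_n = 4.936 rad/s and ζ = 7.1/(2·4.936) = 0.7193.
Damped frequency ω_d = ω_n√(1−ζ²) = 3.429 rad/s, so peak time T_p = π/ω_d = 0.916 s.

T_p = 0.916 s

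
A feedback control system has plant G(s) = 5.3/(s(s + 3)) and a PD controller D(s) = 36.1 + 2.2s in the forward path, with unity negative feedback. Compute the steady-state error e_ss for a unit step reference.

The open loop D(s)G(s) has a pole at the origin (type 1), so the static position error constant is infinite and e_ss = 1/(1+∞) = 0.

0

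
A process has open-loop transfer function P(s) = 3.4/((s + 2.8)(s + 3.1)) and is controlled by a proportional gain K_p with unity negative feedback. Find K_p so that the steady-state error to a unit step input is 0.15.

For a type-0 loop with proportional control, e_ss = 1/(1 + K_p·P(0)).
P(0) = 0.3917. Require 1/(1 + K_p·0.3917) = 0.15, so 1 + 0.3917·K_p = 6.667.
K_p = (6.667 − 1)/0.3917 = 14.5.

K_p = 14.5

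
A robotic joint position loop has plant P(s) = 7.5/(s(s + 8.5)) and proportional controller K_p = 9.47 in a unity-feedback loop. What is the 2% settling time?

The closed-loop denominator s² + 8.5s + 71.03 gives ω_n = √71.03 = 8.428 and ζ = 8.5/(2ω_n) = 0.5043.
2% settling time T_s ≈ 4/(ζω_n) = 4/4.25 = 0.941 s.

T_s ≈ 0.941 s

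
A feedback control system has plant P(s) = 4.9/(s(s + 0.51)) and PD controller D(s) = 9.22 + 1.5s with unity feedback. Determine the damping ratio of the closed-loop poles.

Forward path: (9.22 + 1.5s)·4.9/(s(s+0.51)). The closed-loop characteristic equation is s² + (0.51 + 4.9·1.5)s + 4.9·9.22 = 0.
That is s² + 7.86s + 45.18 = 0, so ω_n = 6.721 rad/s and ζ = 7.86/(2·6.721) = 0.5847.

ζ = 0.585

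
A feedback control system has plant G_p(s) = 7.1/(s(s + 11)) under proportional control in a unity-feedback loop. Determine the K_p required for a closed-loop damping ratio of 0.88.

K_p = 5.5

Closed-loop characteristic equation: s² + 11s + K_p·7.1 = 0.
So ω_n = √(7.1K_p) and 2ζω_n = 11, giving ζ = 11/(2√(7.1K_p)).
Setting ζ = 0.88: √(7.1K_p) = 11/(2·0.88) = 6.25, so K_p = 39.06/7.1 = 5.5.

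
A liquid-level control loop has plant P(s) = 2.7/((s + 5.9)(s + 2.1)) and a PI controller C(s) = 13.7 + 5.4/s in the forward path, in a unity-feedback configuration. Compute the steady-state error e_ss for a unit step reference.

The open loop C(s)P(s) has a pole at the origin (type 1), so the static position error constant is infinite and e_ss = 1/(1+∞) = 0.

0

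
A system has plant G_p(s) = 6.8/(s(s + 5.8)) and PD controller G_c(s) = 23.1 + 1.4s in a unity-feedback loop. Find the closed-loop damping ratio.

ζ = 0.611

Forward path: (23.1 + 1.4s)·6.8/(s(s+5.8)). The closed-loop characteristic equation is s² + (5.8 + 6.8·1.4)s + 6.8·23.1 = 0.
That is s² + 15.32s + 157.1 = 0, so ω_n = 12.53 rad/s and ζ = 15.32/(2·12.53) = 0.6112.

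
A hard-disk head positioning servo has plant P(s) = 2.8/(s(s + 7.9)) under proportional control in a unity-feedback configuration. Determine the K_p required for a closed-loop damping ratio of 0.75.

K_p = 9.91

Closed-loop characteristic equation: s² + 7.9s + K_p·2.8 = 0.
So ω_n = √(2.8K_p) and 2ζω_n = 7.9, giving ζ = 7.9/(2√(2.8K_p)).
Setting ζ = 0.75: √(2.8K_p) = 7.9/(2·0.75) = 5.267, so K_p = 27.74/2.8 = 9.91.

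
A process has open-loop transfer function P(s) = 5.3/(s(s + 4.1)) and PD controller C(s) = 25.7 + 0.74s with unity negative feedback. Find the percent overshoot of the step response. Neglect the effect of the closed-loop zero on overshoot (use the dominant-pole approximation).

Forward path: (25.7 + 0.74s)·5.3/(s(s+4.1)). The closed-loop characteristic equation is s² + (4.1 + 5.3·0.74)s + 5.3·25.7 = 0.
That is s² + 8.022s + 136.2 = 0, so ω_n = 11.67 rad/s and ζ = 8.022/(2·11.67) = 0.3437.
%OS = 100·exp(−πζ/√(1−ζ²)) = 31.7%.

31.7%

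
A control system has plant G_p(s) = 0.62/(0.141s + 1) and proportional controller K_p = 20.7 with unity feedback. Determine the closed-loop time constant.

Closed loop: T(s) = K_p·G_p/(1+K_p·G_p) = 12.83/(0.141s + 1 + 12.83), with pole at s = −(1 + 12.83)/0.141 = −98.11.
Closed-loop time constant τ = 1/98.11 = 0.0102 s.

τ = 0.0102 s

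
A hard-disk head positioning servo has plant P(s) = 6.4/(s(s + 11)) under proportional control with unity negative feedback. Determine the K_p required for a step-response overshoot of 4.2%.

K_p = 9.37

From %OS = 100·exp(−πζ/√(1−ζ²)) = 4.2%, ζ = −ln(0.042)/√(π²+ln²(0.042)) = 0.7103.
Characteristic equation s² + 11s + 6.4K_p = 0 gives ζ = 11/(2√(6.4K_p)).
Setting ζ = 0.7103: √(6.4K_p) = 11/(2·0.7103) = 7.743, so K_p = 59.96/6.4 = 9.37.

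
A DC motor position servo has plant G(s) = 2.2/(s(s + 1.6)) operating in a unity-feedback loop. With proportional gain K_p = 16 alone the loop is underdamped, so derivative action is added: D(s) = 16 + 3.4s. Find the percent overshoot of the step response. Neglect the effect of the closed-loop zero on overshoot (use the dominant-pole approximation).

Forward path: (16 + 3.4s)·2.2/(s(s+1.6)). The closed-loop characteristic equation is s² + (1.6 + 2.2·3.4)s + 2.2·16 = 0.
That is s² + 9.08s + 35.2 = 0, so ω_n = 5.933 rad/s and ζ = 9.08/(2·5.933) = 0.7652.
%OS = 100·exp(−πζ/√(1−ζ²)) = 2.39%.

2.39%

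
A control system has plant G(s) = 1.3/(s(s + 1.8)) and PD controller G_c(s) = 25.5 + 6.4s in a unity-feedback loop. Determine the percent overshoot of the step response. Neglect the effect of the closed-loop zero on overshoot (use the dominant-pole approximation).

Forward path: (25.5 + 6.4s)·1.3/(s(s+1.8)). The closed-loop characteristic equation is s² + (1.8 + 1.3·6.4)s + 1.3·25.5 = 0.
That is s² + 10.12s + 33.15 = 0, so ω_n = 5.758 rad/s and ζ = 10.12/(2·5.758) = 0.8788.
%OS = 100·exp(−πζ/√(1−ζ²)) = 0.307%.

0.307%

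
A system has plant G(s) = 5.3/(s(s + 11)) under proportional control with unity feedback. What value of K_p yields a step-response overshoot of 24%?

K_p = 33.4

From %OS = 100·exp(−πζ/√(1−ζ²)) = 24%, ζ = −ln(0.24)/√(π²+ln²(0.24)) = 0.4136.
Characteristic equation s² + 11s + 5.3K_p = 0 gives ζ = 11/(2√(5.3K_p)).
Setting ζ = 0.4136: √(5.3K_p) = 11/(2·0.4136) = 13.3, so K_p = 176.8/5.3 = 33.4.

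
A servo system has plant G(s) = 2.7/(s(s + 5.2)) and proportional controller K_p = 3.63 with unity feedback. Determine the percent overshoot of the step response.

The closed-loop denominator s² + 5.2s + 9.801 gives ω_n = √9.801 = 3.131 and ζ = 5.2/(2ω_n) = 0.8305.
%OS = 100·exp(−πζ/√(1−ζ²)) = 100·exp(−π·0.8305/√0.3103) = 0.924%.

0.924%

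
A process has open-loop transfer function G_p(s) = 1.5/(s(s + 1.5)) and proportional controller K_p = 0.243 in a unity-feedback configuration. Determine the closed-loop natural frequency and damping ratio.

ω_n = 0.604 rad/s, ζ = 1.24

The closed-loop denominator is s(s+1.5) + 0.243·1.5 = s² + 1.5s + 0.3645.
So ω_n² = 0.3645 ⇒ ω_n = 0.6037 rad/s, and ζ = 1.5/(2ω_n) = 1.24.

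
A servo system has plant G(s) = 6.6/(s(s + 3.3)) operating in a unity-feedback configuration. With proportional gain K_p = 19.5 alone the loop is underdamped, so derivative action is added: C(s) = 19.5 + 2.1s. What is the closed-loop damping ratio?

Forward path: (19.5 + 2.1s)·6.6/(s(s+3.3)). The closed-loop characteristic equation is s² + (3.3 + 6.6·2.1)s + 6.6·19.5 = 0.
That is s² + 17.16s + 128.7 = 0, so ω_n = 11.34 rad/s and ζ = 17.16/(2·11.34) = 0.7563.

ζ = 0.756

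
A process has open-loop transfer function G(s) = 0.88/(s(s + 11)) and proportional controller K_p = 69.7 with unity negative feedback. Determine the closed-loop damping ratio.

ζ = 0.702

With unity feedback the closed-loop characteristic equation is s² + 11s + 69.7·0.88 = s² + 11s + 61.34 = 0.
Matching s² + 2ζω_n s + ω_n²: ω_n = √61.34 = 7.832 rad/s and 2ζω_n = 11, so ζ = 11/(2·7.832) = 0.702.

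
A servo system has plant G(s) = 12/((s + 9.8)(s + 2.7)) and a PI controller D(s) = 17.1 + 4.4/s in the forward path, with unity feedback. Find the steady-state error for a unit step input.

0

The open loop D(s)G(s) has a pole at the origin (type 1), so the static position error constant is infinite and e_ss = 1/(1+∞) = 0.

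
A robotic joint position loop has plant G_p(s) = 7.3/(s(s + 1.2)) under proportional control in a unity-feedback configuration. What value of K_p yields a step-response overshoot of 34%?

K_p = 0.468

From %OS = 100·exp(−πζ/√(1−ζ²)) = 34%, ζ = −ln(0.34)/√(π²+ln²(0.34)) = 0.3248.
Characteristic equation s² + 1.2s + 7.3K_p = 0 gives ζ = 1.2/(2√(7.3K_p)).
Setting ζ = 0.3248: √(7.3K_p) = 1.2/(2·0.3248) = 1.847, so K_p = 3.413/7.3 = 0.468.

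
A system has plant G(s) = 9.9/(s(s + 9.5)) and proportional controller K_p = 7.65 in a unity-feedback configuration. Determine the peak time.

The closed-loop denominator s² + 9.5s + 75.73 gives ω_n = √75.73 = 8.703 and ζ = 9.5/(2ω_n) = 0.5458.
Damped frequency ω_d = ω_n√(1−ζ²) = 7.292 rad/s, so peak time T_p = π/ω_d = 0.431 s.

T_p = 0.431 s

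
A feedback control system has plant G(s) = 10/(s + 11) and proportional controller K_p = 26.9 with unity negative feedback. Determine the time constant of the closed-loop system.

τ = 0.00357 s

Closed-loop transfer function: T(s) = K_p·G(s)/(1 + K_p·G(s)) = 269/(s + 11 + 269) = 269/(s + 280).
Time constant τ = 1/280 = 0.00357 s.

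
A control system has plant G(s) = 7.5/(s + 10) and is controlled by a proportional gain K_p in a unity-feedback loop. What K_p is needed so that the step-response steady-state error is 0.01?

The loop is type 0, so e_ss(step) = 1/(1 + K_pos) with K_pos = K_p·G(0).
G(0) = 0.75. Require 1/(1 + K_p·0.75) = 0.01, so 1 + 0.75·K_p = 100.
K_p = (100 − 1)/0.75 = 132.

K_p = 132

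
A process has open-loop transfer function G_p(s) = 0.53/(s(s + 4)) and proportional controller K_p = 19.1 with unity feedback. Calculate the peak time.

The closed-loop denominator s² + 4s + 10.12 gives ω_n = √10.12 = 3.182 and ζ = 4/(2ω_n) = 0.6286.
Damped frequency ω_d = ω_n√(1−ζ²) = 2.474 rad/s, so peak time T_p = π/ω_d = 1.27 s.

T_p = 1.27 s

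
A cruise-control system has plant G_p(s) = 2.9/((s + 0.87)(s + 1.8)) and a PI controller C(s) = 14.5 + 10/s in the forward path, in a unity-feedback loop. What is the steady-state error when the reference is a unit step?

0

The open loop C(s)G_p(s) has a pole at the origin (type 1), so the static position error constant is infinite and e_ss = 1/(1+∞) = 0.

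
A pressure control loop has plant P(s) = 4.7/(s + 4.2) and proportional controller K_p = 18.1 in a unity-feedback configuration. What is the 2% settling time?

Closed-loop transfer function: T(s) = K_p·P(s)/(1 + K_p·P(s)) = 85.07/(s + 4.2 + 85.07) = 85.07/(s + 89.27).
Time constant τ = 1/89.27 = 0.0112 s, so the 2% settling time is about 4τ = 0.0448 s.

T_s ≈ 0.0448 s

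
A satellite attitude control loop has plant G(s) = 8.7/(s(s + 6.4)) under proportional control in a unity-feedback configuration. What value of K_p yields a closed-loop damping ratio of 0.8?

Closed-loop characteristic equation: s² + 6.4s + K_p·8.7 = 0.
So ω_n = √(8.7K_p) and 2ζω_n = 6.4, giving ζ = 6.4/(2√(8.7K_p)).
Setting ζ = 0.8: √(8.7K_p) = 6.4/(2·0.8) = 4, so K_p = 16/8.7 = 1.84.

K_p = 1.84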